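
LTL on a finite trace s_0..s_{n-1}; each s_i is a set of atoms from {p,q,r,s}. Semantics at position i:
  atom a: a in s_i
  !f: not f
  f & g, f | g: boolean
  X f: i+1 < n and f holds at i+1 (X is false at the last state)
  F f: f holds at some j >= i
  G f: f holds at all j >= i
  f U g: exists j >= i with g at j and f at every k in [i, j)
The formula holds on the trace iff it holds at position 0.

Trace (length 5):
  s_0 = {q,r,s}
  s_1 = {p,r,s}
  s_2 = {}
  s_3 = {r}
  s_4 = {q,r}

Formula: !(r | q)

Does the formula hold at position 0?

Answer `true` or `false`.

Answer: false

Derivation:
s_0={q,r,s}: !(r | q)=False (r | q)=True r=True q=True
s_1={p,r,s}: !(r | q)=False (r | q)=True r=True q=False
s_2={}: !(r | q)=True (r | q)=False r=False q=False
s_3={r}: !(r | q)=False (r | q)=True r=True q=False
s_4={q,r}: !(r | q)=False (r | q)=True r=True q=True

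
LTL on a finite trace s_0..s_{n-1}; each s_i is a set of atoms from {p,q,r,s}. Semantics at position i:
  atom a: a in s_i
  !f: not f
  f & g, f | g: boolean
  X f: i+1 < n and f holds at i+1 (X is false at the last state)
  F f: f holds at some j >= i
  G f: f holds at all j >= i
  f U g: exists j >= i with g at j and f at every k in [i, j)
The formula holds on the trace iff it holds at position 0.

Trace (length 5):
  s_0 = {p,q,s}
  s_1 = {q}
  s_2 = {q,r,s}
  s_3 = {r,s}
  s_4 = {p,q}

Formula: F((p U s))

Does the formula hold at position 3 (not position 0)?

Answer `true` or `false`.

Answer: true

Derivation:
s_0={p,q,s}: F((p U s))=True (p U s)=True p=True s=True
s_1={q}: F((p U s))=True (p U s)=False p=False s=False
s_2={q,r,s}: F((p U s))=True (p U s)=True p=False s=True
s_3={r,s}: F((p U s))=True (p U s)=True p=False s=True
s_4={p,q}: F((p U s))=False (p U s)=False p=True s=False
Evaluating at position 3: result = True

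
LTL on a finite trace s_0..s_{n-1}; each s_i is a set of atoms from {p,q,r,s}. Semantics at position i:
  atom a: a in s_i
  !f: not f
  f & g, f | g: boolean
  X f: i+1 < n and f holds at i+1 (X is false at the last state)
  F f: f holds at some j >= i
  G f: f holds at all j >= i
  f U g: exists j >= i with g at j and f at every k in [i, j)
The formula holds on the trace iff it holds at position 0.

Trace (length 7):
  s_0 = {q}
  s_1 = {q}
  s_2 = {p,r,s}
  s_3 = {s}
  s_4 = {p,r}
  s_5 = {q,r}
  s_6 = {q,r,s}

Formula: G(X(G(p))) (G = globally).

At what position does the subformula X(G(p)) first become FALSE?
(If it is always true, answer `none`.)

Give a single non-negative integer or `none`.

s_0={q}: X(G(p))=False G(p)=False p=False
s_1={q}: X(G(p))=False G(p)=False p=False
s_2={p,r,s}: X(G(p))=False G(p)=False p=True
s_3={s}: X(G(p))=False G(p)=False p=False
s_4={p,r}: X(G(p))=False G(p)=False p=True
s_5={q,r}: X(G(p))=False G(p)=False p=False
s_6={q,r,s}: X(G(p))=False G(p)=False p=False
G(X(G(p))) holds globally = False
First violation at position 0.

Answer: 0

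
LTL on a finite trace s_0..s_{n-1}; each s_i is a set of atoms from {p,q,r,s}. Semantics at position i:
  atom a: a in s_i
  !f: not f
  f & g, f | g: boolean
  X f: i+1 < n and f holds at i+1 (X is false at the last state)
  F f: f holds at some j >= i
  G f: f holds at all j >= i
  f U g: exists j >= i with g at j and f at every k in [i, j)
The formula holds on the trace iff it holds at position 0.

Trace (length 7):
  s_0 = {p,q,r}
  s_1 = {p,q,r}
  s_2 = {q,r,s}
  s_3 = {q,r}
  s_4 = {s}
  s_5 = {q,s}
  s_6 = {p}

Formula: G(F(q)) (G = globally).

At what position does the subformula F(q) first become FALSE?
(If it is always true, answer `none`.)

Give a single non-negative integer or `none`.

s_0={p,q,r}: F(q)=True q=True
s_1={p,q,r}: F(q)=True q=True
s_2={q,r,s}: F(q)=True q=True
s_3={q,r}: F(q)=True q=True
s_4={s}: F(q)=True q=False
s_5={q,s}: F(q)=True q=True
s_6={p}: F(q)=False q=False
G(F(q)) holds globally = False
First violation at position 6.

Answer: 6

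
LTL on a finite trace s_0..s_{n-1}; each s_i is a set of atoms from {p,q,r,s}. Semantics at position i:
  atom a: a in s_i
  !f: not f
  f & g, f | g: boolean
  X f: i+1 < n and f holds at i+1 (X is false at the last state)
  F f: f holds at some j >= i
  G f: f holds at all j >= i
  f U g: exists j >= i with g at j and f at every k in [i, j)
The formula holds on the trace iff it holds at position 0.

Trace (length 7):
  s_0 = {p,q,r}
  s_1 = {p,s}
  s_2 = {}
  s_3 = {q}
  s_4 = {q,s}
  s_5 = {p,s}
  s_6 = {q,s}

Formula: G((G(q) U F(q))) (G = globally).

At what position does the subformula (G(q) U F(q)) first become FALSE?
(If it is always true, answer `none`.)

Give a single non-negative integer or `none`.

s_0={p,q,r}: (G(q) U F(q))=True G(q)=False q=True F(q)=True
s_1={p,s}: (G(q) U F(q))=True G(q)=False q=False F(q)=True
s_2={}: (G(q) U F(q))=True G(q)=False q=False F(q)=True
s_3={q}: (G(q) U F(q))=True G(q)=False q=True F(q)=True
s_4={q,s}: (G(q) U F(q))=True G(q)=False q=True F(q)=True
s_5={p,s}: (G(q) U F(q))=True G(q)=False q=False F(q)=True
s_6={q,s}: (G(q) U F(q))=True G(q)=True q=True F(q)=True
G((G(q) U F(q))) holds globally = True
No violation — formula holds at every position.

Answer: none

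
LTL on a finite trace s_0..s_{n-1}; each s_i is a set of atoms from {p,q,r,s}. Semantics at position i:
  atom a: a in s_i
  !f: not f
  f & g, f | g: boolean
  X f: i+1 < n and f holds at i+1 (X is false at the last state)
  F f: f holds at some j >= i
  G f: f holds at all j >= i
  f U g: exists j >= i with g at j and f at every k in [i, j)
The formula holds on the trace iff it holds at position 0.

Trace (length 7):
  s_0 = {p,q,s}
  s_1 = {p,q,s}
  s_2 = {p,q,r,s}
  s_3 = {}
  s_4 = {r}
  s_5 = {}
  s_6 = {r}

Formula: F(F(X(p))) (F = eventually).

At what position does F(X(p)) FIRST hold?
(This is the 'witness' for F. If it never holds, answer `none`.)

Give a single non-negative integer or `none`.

s_0={p,q,s}: F(X(p))=True X(p)=True p=True
s_1={p,q,s}: F(X(p))=True X(p)=True p=True
s_2={p,q,r,s}: F(X(p))=False X(p)=False p=True
s_3={}: F(X(p))=False X(p)=False p=False
s_4={r}: F(X(p))=False X(p)=False p=False
s_5={}: F(X(p))=False X(p)=False p=False
s_6={r}: F(X(p))=False X(p)=False p=False
F(F(X(p))) holds; first witness at position 0.

Answer: 0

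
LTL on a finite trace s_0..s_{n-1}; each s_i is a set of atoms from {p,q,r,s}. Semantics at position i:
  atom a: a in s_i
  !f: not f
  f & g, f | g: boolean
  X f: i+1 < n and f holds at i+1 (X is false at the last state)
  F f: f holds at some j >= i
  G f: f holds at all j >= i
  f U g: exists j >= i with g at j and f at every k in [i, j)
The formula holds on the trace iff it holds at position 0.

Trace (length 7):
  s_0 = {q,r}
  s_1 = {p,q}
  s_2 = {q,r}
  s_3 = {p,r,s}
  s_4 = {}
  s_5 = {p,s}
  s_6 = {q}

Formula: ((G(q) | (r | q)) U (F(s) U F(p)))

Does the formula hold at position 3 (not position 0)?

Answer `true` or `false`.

Answer: true

Derivation:
s_0={q,r}: ((G(q) | (r | q)) U (F(s) U F(p)))=True (G(q) | (r | q))=True G(q)=False q=True (r | q)=True r=True (F(s) U F(p))=True F(s)=True s=False F(p)=True p=False
s_1={p,q}: ((G(q) | (r | q)) U (F(s) U F(p)))=True (G(q) | (r | q))=True G(q)=False q=True (r | q)=True r=False (F(s) U F(p))=True F(s)=True s=False F(p)=True p=True
s_2={q,r}: ((G(q) | (r | q)) U (F(s) U F(p)))=True (G(q) | (r | q))=True G(q)=False q=True (r | q)=True r=True (F(s) U F(p))=True F(s)=True s=False F(p)=True p=False
s_3={p,r,s}: ((G(q) | (r | q)) U (F(s) U F(p)))=True (G(q) | (r | q))=True G(q)=False q=False (r | q)=True r=True (F(s) U F(p))=True F(s)=True s=True F(p)=True p=True
s_4={}: ((G(q) | (r | q)) U (F(s) U F(p)))=True (G(q) | (r | q))=False G(q)=False q=False (r | q)=False r=False (F(s) U F(p))=True F(s)=True s=False F(p)=True p=False
s_5={p,s}: ((G(q) | (r | q)) U (F(s) U F(p)))=True (G(q) | (r | q))=False G(q)=False q=False (r | q)=False r=False (F(s) U F(p))=True F(s)=True s=True F(p)=True p=True
s_6={q}: ((G(q) | (r | q)) U (F(s) U F(p)))=False (G(q) | (r | q))=True G(q)=True q=True (r | q)=True r=False (F(s) U F(p))=False F(s)=False s=False F(p)=False p=False
Evaluating at position 3: result = True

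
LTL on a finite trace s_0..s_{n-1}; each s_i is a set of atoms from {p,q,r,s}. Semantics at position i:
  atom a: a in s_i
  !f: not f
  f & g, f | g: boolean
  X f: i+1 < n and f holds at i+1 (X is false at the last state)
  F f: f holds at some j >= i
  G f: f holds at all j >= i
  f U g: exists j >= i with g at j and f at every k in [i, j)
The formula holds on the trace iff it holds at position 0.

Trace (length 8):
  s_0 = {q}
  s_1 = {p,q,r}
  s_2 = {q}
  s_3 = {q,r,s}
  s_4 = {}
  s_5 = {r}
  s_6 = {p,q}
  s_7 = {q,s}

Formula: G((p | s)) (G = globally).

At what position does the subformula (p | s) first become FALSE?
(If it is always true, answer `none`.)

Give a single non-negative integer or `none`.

Answer: 0

Derivation:
s_0={q}: (p | s)=False p=False s=False
s_1={p,q,r}: (p | s)=True p=True s=False
s_2={q}: (p | s)=False p=False s=False
s_3={q,r,s}: (p | s)=True p=False s=True
s_4={}: (p | s)=False p=False s=False
s_5={r}: (p | s)=False p=False s=False
s_6={p,q}: (p | s)=True p=True s=False
s_7={q,s}: (p | s)=True p=False s=True
G((p | s)) holds globally = False
First violation at position 0.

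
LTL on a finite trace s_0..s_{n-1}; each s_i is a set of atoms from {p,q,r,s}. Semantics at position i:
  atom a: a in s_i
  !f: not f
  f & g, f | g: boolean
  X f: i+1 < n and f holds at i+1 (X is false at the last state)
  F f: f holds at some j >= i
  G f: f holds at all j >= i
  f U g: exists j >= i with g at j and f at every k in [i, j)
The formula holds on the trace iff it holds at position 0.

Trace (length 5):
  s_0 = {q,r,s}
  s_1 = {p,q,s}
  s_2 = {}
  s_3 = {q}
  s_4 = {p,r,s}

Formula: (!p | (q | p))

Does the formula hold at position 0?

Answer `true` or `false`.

s_0={q,r,s}: (!p | (q | p))=True !p=True p=False (q | p)=True q=True
s_1={p,q,s}: (!p | (q | p))=True !p=False p=True (q | p)=True q=True
s_2={}: (!p | (q | p))=True !p=True p=False (q | p)=False q=False
s_3={q}: (!p | (q | p))=True !p=True p=False (q | p)=True q=True
s_4={p,r,s}: (!p | (q | p))=True !p=False p=True (q | p)=True q=False

Answer: true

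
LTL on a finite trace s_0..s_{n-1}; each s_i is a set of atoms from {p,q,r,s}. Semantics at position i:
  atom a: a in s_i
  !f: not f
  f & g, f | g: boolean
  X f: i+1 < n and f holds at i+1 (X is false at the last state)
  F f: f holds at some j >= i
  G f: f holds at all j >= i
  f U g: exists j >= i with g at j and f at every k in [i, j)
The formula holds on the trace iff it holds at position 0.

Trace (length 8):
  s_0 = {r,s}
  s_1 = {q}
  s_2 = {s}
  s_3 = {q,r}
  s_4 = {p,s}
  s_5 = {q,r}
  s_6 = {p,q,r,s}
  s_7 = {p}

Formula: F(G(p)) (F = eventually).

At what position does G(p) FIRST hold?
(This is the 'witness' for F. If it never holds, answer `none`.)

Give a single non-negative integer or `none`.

Answer: 6

Derivation:
s_0={r,s}: G(p)=False p=False
s_1={q}: G(p)=False p=False
s_2={s}: G(p)=False p=False
s_3={q,r}: G(p)=False p=False
s_4={p,s}: G(p)=False p=True
s_5={q,r}: G(p)=False p=False
s_6={p,q,r,s}: G(p)=True p=True
s_7={p}: G(p)=True p=True
F(G(p)) holds; first witness at position 6.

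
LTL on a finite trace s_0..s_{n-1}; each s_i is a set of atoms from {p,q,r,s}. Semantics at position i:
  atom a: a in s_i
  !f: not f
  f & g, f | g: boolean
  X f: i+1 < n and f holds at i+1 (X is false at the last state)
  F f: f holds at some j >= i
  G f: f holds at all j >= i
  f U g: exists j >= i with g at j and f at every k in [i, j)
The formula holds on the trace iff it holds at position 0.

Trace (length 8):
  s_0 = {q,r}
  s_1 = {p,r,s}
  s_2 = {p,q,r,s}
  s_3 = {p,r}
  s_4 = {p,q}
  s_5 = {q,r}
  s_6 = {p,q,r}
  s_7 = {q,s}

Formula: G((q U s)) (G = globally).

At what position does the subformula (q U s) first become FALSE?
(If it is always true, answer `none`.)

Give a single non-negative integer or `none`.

s_0={q,r}: (q U s)=True q=True s=False
s_1={p,r,s}: (q U s)=True q=False s=True
s_2={p,q,r,s}: (q U s)=True q=True s=True
s_3={p,r}: (q U s)=False q=False s=False
s_4={p,q}: (q U s)=True q=True s=False
s_5={q,r}: (q U s)=True q=True s=False
s_6={p,q,r}: (q U s)=True q=True s=False
s_7={q,s}: (q U s)=True q=True s=True
G((q U s)) holds globally = False
First violation at position 3.

Answer: 3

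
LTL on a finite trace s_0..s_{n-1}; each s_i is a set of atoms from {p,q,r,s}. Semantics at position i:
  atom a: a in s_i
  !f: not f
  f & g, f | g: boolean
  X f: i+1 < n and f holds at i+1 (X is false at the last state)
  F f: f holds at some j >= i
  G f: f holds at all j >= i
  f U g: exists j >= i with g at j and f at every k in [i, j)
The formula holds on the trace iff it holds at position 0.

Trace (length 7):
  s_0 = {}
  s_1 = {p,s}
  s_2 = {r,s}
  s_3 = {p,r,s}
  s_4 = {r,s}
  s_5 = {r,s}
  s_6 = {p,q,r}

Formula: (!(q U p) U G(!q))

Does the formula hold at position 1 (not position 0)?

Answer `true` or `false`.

Answer: false

Derivation:
s_0={}: (!(q U p) U G(!q))=False !(q U p)=True (q U p)=False q=False p=False G(!q)=False !q=True
s_1={p,s}: (!(q U p) U G(!q))=False !(q U p)=False (q U p)=True q=False p=True G(!q)=False !q=True
s_2={r,s}: (!(q U p) U G(!q))=False !(q U p)=True (q U p)=False q=False p=False G(!q)=False !q=True
s_3={p,r,s}: (!(q U p) U G(!q))=False !(q U p)=False (q U p)=True q=False p=True G(!q)=False !q=True
s_4={r,s}: (!(q U p) U G(!q))=False !(q U p)=True (q U p)=False q=False p=False G(!q)=False !q=True
s_5={r,s}: (!(q U p) U G(!q))=False !(q U p)=True (q U p)=False q=False p=False G(!q)=False !q=True
s_6={p,q,r}: (!(q U p) U G(!q))=False !(q U p)=False (q U p)=True q=True p=True G(!q)=False !q=False
Evaluating at position 1: result = False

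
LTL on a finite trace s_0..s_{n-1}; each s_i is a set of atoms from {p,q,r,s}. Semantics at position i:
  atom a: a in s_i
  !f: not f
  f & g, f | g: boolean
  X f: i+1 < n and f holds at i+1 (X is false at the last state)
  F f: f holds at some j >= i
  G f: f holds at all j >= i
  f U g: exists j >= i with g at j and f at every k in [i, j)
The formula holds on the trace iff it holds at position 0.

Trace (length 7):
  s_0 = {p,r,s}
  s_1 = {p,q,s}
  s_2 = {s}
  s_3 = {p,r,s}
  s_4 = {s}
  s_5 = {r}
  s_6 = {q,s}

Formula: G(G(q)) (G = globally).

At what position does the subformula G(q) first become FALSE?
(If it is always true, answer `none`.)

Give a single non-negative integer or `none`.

Answer: 0

Derivation:
s_0={p,r,s}: G(q)=False q=False
s_1={p,q,s}: G(q)=False q=True
s_2={s}: G(q)=False q=False
s_3={p,r,s}: G(q)=False q=False
s_4={s}: G(q)=False q=False
s_5={r}: G(q)=False q=False
s_6={q,s}: G(q)=True q=True
G(G(q)) holds globally = False
First violation at position 0.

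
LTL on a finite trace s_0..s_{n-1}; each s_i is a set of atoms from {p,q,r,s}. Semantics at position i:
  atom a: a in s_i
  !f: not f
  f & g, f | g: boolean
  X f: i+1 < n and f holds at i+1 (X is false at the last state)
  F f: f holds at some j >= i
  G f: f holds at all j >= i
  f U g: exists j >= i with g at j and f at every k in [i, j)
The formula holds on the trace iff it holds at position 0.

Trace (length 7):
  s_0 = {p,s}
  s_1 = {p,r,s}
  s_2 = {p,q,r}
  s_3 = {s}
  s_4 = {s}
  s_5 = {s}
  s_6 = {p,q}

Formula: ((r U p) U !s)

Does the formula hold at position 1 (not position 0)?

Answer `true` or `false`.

Answer: true

Derivation:
s_0={p,s}: ((r U p) U !s)=True (r U p)=True r=False p=True !s=False s=True
s_1={p,r,s}: ((r U p) U !s)=True (r U p)=True r=True p=True !s=False s=True
s_2={p,q,r}: ((r U p) U !s)=True (r U p)=True r=True p=True !s=True s=False
s_3={s}: ((r U p) U !s)=False (r U p)=False r=False p=False !s=False s=True
s_4={s}: ((r U p) U !s)=False (r U p)=False r=False p=False !s=False s=True
s_5={s}: ((r U p) U !s)=False (r U p)=False r=False p=False !s=False s=True
s_6={p,q}: ((r U p) U !s)=True (r U p)=True r=False p=True !s=True s=False
Evaluating at position 1: result = True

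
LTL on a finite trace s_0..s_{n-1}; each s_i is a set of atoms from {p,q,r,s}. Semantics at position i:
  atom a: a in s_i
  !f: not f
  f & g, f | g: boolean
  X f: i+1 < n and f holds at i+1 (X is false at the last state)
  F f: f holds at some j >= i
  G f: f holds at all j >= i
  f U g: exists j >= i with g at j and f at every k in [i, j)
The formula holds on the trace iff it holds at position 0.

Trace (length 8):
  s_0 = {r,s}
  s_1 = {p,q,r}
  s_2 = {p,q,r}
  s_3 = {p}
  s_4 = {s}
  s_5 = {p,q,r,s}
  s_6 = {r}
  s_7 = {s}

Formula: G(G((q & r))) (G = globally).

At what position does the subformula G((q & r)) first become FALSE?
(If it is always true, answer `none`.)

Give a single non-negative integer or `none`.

s_0={r,s}: G((q & r))=False (q & r)=False q=False r=True
s_1={p,q,r}: G((q & r))=False (q & r)=True q=True r=True
s_2={p,q,r}: G((q & r))=False (q & r)=True q=True r=True
s_3={p}: G((q & r))=False (q & r)=False q=False r=False
s_4={s}: G((q & r))=False (q & r)=False q=False r=False
s_5={p,q,r,s}: G((q & r))=False (q & r)=True q=True r=True
s_6={r}: G((q & r))=False (q & r)=False q=False r=True
s_7={s}: G((q & r))=False (q & r)=False q=False r=False
G(G((q & r))) holds globally = False
First violation at position 0.

Answer: 0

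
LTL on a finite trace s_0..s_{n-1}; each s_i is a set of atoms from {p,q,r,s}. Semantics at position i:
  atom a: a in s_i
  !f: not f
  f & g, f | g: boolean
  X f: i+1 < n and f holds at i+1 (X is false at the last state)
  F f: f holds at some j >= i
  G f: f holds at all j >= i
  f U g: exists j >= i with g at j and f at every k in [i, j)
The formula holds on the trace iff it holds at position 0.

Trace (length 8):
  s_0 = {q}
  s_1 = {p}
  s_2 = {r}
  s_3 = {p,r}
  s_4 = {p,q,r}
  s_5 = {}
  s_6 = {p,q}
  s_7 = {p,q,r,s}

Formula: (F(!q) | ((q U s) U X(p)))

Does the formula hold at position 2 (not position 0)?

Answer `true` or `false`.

Answer: true

Derivation:
s_0={q}: (F(!q) | ((q U s) U X(p)))=True F(!q)=True !q=False q=True ((q U s) U X(p))=True (q U s)=False s=False X(p)=True p=False
s_1={p}: (F(!q) | ((q U s) U X(p)))=True F(!q)=True !q=True q=False ((q U s) U X(p))=False (q U s)=False s=False X(p)=False p=True
s_2={r}: (F(!q) | ((q U s) U X(p)))=True F(!q)=True !q=True q=False ((q U s) U X(p))=True (q U s)=False s=False X(p)=True p=False
s_3={p,r}: (F(!q) | ((q U s) U X(p)))=True F(!q)=True !q=True q=False ((q U s) U X(p))=True (q U s)=False s=False X(p)=True p=True
s_4={p,q,r}: (F(!q) | ((q U s) U X(p)))=True F(!q)=True !q=False q=True ((q U s) U X(p))=False (q U s)=False s=False X(p)=False p=True
s_5={}: (F(!q) | ((q U s) U X(p)))=True F(!q)=True !q=True q=False ((q U s) U X(p))=True (q U s)=False s=False X(p)=True p=False
s_6={p,q}: (F(!q) | ((q U s) U X(p)))=True F(!q)=False !q=False q=True ((q U s) U X(p))=True (q U s)=True s=False X(p)=True p=True
s_7={p,q,r,s}: (F(!q) | ((q U s) U X(p)))=False F(!q)=False !q=False q=True ((q U s) U X(p))=False (q U s)=True s=True X(p)=False p=True
Evaluating at position 2: result = True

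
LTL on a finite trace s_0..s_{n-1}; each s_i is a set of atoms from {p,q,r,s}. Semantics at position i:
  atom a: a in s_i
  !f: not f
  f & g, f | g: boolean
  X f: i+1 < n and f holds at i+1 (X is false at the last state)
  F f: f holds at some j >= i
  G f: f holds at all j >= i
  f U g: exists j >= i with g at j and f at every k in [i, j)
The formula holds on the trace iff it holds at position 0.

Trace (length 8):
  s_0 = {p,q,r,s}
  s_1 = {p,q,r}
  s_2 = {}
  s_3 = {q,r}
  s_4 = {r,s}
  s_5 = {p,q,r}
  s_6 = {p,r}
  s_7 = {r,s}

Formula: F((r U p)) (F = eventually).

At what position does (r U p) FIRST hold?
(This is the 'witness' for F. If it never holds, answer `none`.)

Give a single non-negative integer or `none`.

Answer: 0

Derivation:
s_0={p,q,r,s}: (r U p)=True r=True p=True
s_1={p,q,r}: (r U p)=True r=True p=True
s_2={}: (r U p)=False r=False p=False
s_3={q,r}: (r U p)=True r=True p=False
s_4={r,s}: (r U p)=True r=True p=False
s_5={p,q,r}: (r U p)=True r=True p=True
s_6={p,r}: (r U p)=True r=True p=True
s_7={r,s}: (r U p)=False r=True p=False
F((r U p)) holds; first witness at position 0.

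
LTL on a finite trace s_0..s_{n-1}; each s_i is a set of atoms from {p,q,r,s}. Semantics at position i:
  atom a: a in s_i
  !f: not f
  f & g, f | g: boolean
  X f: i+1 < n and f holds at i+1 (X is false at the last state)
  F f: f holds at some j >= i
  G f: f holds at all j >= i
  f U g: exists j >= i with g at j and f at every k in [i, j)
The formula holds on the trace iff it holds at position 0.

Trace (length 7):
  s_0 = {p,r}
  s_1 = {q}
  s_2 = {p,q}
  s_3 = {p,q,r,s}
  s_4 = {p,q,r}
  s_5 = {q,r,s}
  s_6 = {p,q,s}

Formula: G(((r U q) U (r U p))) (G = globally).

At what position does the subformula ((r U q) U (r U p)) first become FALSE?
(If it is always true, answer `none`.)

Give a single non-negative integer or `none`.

s_0={p,r}: ((r U q) U (r U p))=True (r U q)=True r=True q=False (r U p)=True p=True
s_1={q}: ((r U q) U (r U p))=True (r U q)=True r=False q=True (r U p)=False p=False
s_2={p,q}: ((r U q) U (r U p))=True (r U q)=True r=False q=True (r U p)=True p=True
s_3={p,q,r,s}: ((r U q) U (r U p))=True (r U q)=True r=True q=True (r U p)=True p=True
s_4={p,q,r}: ((r U q) U (r U p))=True (r U q)=True r=True q=True (r U p)=True p=True
s_5={q,r,s}: ((r U q) U (r U p))=True (r U q)=True r=True q=True (r U p)=True p=False
s_6={p,q,s}: ((r U q) U (r U p))=True (r U q)=True r=False q=True (r U p)=True p=True
G(((r U q) U (r U p))) holds globally = True
No violation — formula holds at every position.

Answer: none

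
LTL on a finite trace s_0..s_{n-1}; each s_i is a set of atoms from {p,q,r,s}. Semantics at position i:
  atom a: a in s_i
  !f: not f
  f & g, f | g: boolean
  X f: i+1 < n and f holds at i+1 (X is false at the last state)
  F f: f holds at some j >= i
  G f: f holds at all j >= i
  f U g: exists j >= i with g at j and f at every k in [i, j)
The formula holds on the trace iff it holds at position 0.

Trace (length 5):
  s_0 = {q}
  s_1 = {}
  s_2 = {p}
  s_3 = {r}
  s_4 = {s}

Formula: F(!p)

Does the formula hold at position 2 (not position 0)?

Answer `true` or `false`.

s_0={q}: F(!p)=True !p=True p=False
s_1={}: F(!p)=True !p=True p=False
s_2={p}: F(!p)=True !p=False p=True
s_3={r}: F(!p)=True !p=True p=False
s_4={s}: F(!p)=True !p=True p=False
Evaluating at position 2: result = True

Answer: true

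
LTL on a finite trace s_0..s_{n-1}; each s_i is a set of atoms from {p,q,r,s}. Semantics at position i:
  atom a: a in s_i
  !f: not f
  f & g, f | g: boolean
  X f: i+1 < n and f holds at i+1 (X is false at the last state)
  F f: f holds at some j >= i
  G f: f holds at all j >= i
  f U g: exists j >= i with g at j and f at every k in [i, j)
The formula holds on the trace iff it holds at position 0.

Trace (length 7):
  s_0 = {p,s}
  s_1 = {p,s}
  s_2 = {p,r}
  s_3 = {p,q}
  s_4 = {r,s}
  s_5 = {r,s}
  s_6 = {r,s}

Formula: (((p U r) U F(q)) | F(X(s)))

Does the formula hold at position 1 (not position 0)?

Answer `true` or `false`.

s_0={p,s}: (((p U r) U F(q)) | F(X(s)))=True ((p U r) U F(q))=True (p U r)=True p=True r=False F(q)=True q=False F(X(s))=True X(s)=True s=True
s_1={p,s}: (((p U r) U F(q)) | F(X(s)))=True ((p U r) U F(q))=True (p U r)=True p=True r=False F(q)=True q=False F(X(s))=True X(s)=False s=True
s_2={p,r}: (((p U r) U F(q)) | F(X(s)))=True ((p U r) U F(q))=True (p U r)=True p=True r=True F(q)=True q=False F(X(s))=True X(s)=False s=False
s_3={p,q}: (((p U r) U F(q)) | F(X(s)))=True ((p U r) U F(q))=True (p U r)=True p=True r=False F(q)=True q=True F(X(s))=True X(s)=True s=False
s_4={r,s}: (((p U r) U F(q)) | F(X(s)))=True ((p U r) U F(q))=False (p U r)=True p=False r=True F(q)=False q=False F(X(s))=True X(s)=True s=True
s_5={r,s}: (((p U r) U F(q)) | F(X(s)))=True ((p U r) U F(q))=False (p U r)=True p=False r=True F(q)=False q=False F(X(s))=True X(s)=True s=True
s_6={r,s}: (((p U r) U F(q)) | F(X(s)))=False ((p U r) U F(q))=False (p U r)=True p=False r=True F(q)=False q=False F(X(s))=False X(s)=False s=True
Evaluating at position 1: result = True

Answer: true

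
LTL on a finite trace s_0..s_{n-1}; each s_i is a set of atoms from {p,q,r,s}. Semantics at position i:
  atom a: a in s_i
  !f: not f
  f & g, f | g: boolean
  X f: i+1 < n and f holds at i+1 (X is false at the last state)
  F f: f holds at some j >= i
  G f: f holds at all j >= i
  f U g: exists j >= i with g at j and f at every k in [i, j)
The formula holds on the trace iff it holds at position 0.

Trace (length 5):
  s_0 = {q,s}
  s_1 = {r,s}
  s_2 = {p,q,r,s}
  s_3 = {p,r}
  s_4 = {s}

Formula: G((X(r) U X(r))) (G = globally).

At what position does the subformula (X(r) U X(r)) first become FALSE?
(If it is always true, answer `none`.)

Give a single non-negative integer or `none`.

Answer: 3

Derivation:
s_0={q,s}: (X(r) U X(r))=True X(r)=True r=False
s_1={r,s}: (X(r) U X(r))=True X(r)=True r=True
s_2={p,q,r,s}: (X(r) U X(r))=True X(r)=True r=True
s_3={p,r}: (X(r) U X(r))=False X(r)=False r=True
s_4={s}: (X(r) U X(r))=False X(r)=False r=False
G((X(r) U X(r))) holds globally = False
First violation at position 3.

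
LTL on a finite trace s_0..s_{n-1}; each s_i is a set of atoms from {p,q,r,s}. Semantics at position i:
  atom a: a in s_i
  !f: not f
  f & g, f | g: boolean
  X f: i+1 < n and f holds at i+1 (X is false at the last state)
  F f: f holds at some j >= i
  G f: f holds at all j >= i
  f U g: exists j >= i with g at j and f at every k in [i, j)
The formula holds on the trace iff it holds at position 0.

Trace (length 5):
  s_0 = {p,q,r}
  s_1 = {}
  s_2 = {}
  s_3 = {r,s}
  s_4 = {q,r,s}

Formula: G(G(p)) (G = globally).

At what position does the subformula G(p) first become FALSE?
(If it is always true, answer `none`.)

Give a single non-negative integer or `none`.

s_0={p,q,r}: G(p)=False p=True
s_1={}: G(p)=False p=False
s_2={}: G(p)=False p=False
s_3={r,s}: G(p)=False p=False
s_4={q,r,s}: G(p)=False p=False
G(G(p)) holds globally = False
First violation at position 0.

Answer: 0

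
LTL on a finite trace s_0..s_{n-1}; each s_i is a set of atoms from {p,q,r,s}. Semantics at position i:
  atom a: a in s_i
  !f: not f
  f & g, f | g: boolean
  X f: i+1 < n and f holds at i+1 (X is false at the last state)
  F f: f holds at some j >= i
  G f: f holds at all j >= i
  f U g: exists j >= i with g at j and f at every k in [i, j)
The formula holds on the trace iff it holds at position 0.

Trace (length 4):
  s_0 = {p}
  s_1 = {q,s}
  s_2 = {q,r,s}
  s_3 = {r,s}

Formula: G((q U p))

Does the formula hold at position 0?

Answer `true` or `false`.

s_0={p}: G((q U p))=False (q U p)=True q=False p=True
s_1={q,s}: G((q U p))=False (q U p)=False q=True p=False
s_2={q,r,s}: G((q U p))=False (q U p)=False q=True p=False
s_3={r,s}: G((q U p))=False (q U p)=False q=False p=False

Answer: false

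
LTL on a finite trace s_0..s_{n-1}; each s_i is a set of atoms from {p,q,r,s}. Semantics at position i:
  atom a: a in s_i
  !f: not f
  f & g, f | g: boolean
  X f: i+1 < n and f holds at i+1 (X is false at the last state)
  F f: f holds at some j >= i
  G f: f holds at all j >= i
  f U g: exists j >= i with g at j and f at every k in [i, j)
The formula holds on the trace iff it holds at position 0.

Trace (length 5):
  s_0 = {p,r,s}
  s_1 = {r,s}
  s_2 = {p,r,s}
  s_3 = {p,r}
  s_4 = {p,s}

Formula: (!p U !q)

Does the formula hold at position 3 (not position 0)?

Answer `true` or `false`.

s_0={p,r,s}: (!p U !q)=True !p=False p=True !q=True q=False
s_1={r,s}: (!p U !q)=True !p=True p=False !q=True q=False
s_2={p,r,s}: (!p U !q)=True !p=False p=True !q=True q=False
s_3={p,r}: (!p U !q)=True !p=False p=True !q=True q=False
s_4={p,s}: (!p U !q)=True !p=False p=True !q=True q=False
Evaluating at position 3: result = True

Answer: true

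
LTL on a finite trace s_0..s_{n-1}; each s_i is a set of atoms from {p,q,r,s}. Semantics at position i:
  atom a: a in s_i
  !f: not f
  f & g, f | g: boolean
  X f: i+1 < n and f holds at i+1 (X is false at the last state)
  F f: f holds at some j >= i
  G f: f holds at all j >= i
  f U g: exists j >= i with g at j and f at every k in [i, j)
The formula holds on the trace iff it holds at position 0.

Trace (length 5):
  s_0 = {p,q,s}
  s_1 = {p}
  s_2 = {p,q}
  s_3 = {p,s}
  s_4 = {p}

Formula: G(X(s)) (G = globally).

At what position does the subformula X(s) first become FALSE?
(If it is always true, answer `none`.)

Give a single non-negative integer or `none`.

Answer: 0

Derivation:
s_0={p,q,s}: X(s)=False s=True
s_1={p}: X(s)=False s=False
s_2={p,q}: X(s)=True s=False
s_3={p,s}: X(s)=False s=True
s_4={p}: X(s)=False s=False
G(X(s)) holds globally = False
First violation at position 0.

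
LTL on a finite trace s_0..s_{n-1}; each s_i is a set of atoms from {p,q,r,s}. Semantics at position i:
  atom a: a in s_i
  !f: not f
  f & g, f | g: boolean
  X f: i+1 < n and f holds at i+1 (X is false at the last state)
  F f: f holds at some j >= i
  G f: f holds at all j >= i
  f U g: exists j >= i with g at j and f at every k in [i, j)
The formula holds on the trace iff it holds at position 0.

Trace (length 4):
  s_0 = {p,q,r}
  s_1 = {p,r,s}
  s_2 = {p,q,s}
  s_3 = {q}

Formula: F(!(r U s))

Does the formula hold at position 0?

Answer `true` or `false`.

Answer: true

Derivation:
s_0={p,q,r}: F(!(r U s))=True !(r U s)=False (r U s)=True r=True s=False
s_1={p,r,s}: F(!(r U s))=True !(r U s)=False (r U s)=True r=True s=True
s_2={p,q,s}: F(!(r U s))=True !(r U s)=False (r U s)=True r=False s=True
s_3={q}: F(!(r U s))=True !(r U s)=True (r U s)=False r=False s=False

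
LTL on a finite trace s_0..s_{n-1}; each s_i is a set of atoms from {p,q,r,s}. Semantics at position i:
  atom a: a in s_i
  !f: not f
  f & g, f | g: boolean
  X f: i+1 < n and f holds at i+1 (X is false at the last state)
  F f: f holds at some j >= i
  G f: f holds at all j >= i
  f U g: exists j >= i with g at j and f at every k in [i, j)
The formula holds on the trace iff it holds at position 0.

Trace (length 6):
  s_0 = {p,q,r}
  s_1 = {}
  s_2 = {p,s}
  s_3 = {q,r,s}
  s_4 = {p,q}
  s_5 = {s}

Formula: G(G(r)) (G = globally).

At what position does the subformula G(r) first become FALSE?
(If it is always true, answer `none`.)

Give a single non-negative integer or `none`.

s_0={p,q,r}: G(r)=False r=True
s_1={}: G(r)=False r=False
s_2={p,s}: G(r)=False r=False
s_3={q,r,s}: G(r)=False r=True
s_4={p,q}: G(r)=False r=False
s_5={s}: G(r)=False r=False
G(G(r)) holds globally = False
First violation at position 0.

Answer: 0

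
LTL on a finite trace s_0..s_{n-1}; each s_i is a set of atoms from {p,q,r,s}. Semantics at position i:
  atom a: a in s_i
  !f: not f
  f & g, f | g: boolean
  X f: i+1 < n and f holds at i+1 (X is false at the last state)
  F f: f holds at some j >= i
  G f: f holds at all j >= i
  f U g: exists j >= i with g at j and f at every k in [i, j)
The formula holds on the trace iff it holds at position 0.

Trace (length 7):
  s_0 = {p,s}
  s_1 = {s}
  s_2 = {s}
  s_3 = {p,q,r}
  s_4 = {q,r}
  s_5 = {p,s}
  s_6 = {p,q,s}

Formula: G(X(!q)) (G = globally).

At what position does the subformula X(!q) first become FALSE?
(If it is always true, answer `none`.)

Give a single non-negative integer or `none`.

s_0={p,s}: X(!q)=True !q=True q=False
s_1={s}: X(!q)=True !q=True q=False
s_2={s}: X(!q)=False !q=True q=False
s_3={p,q,r}: X(!q)=False !q=False q=True
s_4={q,r}: X(!q)=True !q=False q=True
s_5={p,s}: X(!q)=False !q=True q=False
s_6={p,q,s}: X(!q)=False !q=False q=True
G(X(!q)) holds globally = False
First violation at position 2.

Answer: 2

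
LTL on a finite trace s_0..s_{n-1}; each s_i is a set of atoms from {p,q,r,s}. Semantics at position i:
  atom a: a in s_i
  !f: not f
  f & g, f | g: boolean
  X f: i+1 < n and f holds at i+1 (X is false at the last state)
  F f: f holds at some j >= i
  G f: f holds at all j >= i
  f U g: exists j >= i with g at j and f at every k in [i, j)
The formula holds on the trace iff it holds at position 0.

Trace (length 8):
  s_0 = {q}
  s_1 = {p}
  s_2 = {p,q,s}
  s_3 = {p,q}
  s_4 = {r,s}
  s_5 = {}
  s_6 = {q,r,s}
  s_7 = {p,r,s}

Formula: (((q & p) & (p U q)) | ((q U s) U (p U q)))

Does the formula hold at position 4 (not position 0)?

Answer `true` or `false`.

s_0={q}: (((q & p) & (p U q)) | ((q U s) U (p U q)))=True ((q & p) & (p U q))=False (q & p)=False q=True p=False (p U q)=True ((q U s) U (p U q))=True (q U s)=False s=False
s_1={p}: (((q & p) & (p U q)) | ((q U s) U (p U q)))=True ((q & p) & (p U q))=False (q & p)=False q=False p=True (p U q)=True ((q U s) U (p U q))=True (q U s)=False s=False
s_2={p,q,s}: (((q & p) & (p U q)) | ((q U s) U (p U q)))=True ((q & p) & (p U q))=True (q & p)=True q=True p=True (p U q)=True ((q U s) U (p U q))=True (q U s)=True s=True
s_3={p,q}: (((q & p) & (p U q)) | ((q U s) U (p U q)))=True ((q & p) & (p U q))=True (q & p)=True q=True p=True (p U q)=True ((q U s) U (p U q))=True (q U s)=True s=False
s_4={r,s}: (((q & p) & (p U q)) | ((q U s) U (p U q)))=False ((q & p) & (p U q))=False (q & p)=False q=False p=False (p U q)=False ((q U s) U (p U q))=False (q U s)=True s=True
s_5={}: (((q & p) & (p U q)) | ((q U s) U (p U q)))=False ((q & p) & (p U q))=False (q & p)=False q=False p=False (p U q)=False ((q U s) U (p U q))=False (q U s)=False s=False
s_6={q,r,s}: (((q & p) & (p U q)) | ((q U s) U (p U q)))=True ((q & p) & (p U q))=False (q & p)=False q=True p=False (p U q)=True ((q U s) U (p U q))=True (q U s)=True s=True
s_7={p,r,s}: (((q & p) & (p U q)) | ((q U s) U (p U q)))=False ((q & p) & (p U q))=False (q & p)=False q=False p=True (p U q)=False ((q U s) U (p U q))=False (q U s)=True s=True
Evaluating at position 4: result = False

Answer: false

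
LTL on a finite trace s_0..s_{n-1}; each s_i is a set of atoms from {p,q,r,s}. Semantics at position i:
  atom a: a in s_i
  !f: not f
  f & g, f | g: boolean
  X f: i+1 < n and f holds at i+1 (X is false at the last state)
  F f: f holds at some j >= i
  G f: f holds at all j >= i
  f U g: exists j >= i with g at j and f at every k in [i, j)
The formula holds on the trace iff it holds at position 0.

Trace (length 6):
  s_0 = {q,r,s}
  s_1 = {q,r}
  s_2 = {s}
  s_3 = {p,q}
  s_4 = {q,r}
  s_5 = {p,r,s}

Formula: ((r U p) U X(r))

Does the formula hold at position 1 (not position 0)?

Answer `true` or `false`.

Answer: false

Derivation:
s_0={q,r,s}: ((r U p) U X(r))=True (r U p)=False r=True p=False X(r)=True
s_1={q,r}: ((r U p) U X(r))=False (r U p)=False r=True p=False X(r)=False
s_2={s}: ((r U p) U X(r))=False (r U p)=False r=False p=False X(r)=False
s_3={p,q}: ((r U p) U X(r))=True (r U p)=True r=False p=True X(r)=True
s_4={q,r}: ((r U p) U X(r))=True (r U p)=True r=True p=False X(r)=True
s_5={p,r,s}: ((r U p) U X(r))=False (r U p)=True r=True p=True X(r)=False
Evaluating at position 1: result = False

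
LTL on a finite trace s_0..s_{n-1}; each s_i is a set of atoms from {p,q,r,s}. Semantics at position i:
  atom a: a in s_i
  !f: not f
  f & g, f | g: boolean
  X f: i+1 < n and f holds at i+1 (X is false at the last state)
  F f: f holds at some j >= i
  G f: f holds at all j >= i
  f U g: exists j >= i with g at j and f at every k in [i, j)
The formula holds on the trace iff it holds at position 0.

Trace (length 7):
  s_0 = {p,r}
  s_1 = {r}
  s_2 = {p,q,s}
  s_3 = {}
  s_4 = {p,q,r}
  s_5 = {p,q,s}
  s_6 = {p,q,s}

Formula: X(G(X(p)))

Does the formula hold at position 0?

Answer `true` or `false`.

Answer: false

Derivation:
s_0={p,r}: X(G(X(p)))=False G(X(p))=False X(p)=False p=True
s_1={r}: X(G(X(p)))=False G(X(p))=False X(p)=True p=False
s_2={p,q,s}: X(G(X(p)))=False G(X(p))=False X(p)=False p=True
s_3={}: X(G(X(p)))=False G(X(p))=False X(p)=True p=False
s_4={p,q,r}: X(G(X(p)))=False G(X(p))=False X(p)=True p=True
s_5={p,q,s}: X(G(X(p)))=False G(X(p))=False X(p)=True p=True
s_6={p,q,s}: X(G(X(p)))=False G(X(p))=False X(p)=False p=True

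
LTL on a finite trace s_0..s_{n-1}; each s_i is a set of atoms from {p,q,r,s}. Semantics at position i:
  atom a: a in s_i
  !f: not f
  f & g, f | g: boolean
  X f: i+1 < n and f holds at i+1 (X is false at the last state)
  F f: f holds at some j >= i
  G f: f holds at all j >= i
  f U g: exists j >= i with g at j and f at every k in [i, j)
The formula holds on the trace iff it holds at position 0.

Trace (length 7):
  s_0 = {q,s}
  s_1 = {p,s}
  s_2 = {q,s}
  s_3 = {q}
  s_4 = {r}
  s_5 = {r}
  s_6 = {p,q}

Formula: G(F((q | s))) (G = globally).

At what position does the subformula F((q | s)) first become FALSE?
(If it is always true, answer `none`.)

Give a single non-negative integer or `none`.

s_0={q,s}: F((q | s))=True (q | s)=True q=True s=True
s_1={p,s}: F((q | s))=True (q | s)=True q=False s=True
s_2={q,s}: F((q | s))=True (q | s)=True q=True s=True
s_3={q}: F((q | s))=True (q | s)=True q=True s=False
s_4={r}: F((q | s))=True (q | s)=False q=False s=False
s_5={r}: F((q | s))=True (q | s)=False q=False s=False
s_6={p,q}: F((q | s))=True (q | s)=True q=True s=False
G(F((q | s))) holds globally = True
No violation — formula holds at every position.

Answer: none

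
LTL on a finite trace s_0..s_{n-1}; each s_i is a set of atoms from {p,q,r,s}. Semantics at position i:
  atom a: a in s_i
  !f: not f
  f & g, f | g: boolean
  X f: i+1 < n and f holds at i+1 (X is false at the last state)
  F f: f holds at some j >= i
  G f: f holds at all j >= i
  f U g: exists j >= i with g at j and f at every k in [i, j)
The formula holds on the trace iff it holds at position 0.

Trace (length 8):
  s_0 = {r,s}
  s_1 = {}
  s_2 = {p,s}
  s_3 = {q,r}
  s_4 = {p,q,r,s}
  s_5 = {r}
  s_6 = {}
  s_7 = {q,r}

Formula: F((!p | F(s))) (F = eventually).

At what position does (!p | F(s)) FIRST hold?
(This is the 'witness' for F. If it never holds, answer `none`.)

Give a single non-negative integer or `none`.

s_0={r,s}: (!p | F(s))=True !p=True p=False F(s)=True s=True
s_1={}: (!p | F(s))=True !p=True p=False F(s)=True s=False
s_2={p,s}: (!p | F(s))=True !p=False p=True F(s)=True s=True
s_3={q,r}: (!p | F(s))=True !p=True p=False F(s)=True s=False
s_4={p,q,r,s}: (!p | F(s))=True !p=False p=True F(s)=True s=True
s_5={r}: (!p | F(s))=True !p=True p=False F(s)=False s=False
s_6={}: (!p | F(s))=True !p=True p=False F(s)=False s=False
s_7={q,r}: (!p | F(s))=True !p=True p=False F(s)=False s=False
F((!p | F(s))) holds; first witness at position 0.

Answer: 0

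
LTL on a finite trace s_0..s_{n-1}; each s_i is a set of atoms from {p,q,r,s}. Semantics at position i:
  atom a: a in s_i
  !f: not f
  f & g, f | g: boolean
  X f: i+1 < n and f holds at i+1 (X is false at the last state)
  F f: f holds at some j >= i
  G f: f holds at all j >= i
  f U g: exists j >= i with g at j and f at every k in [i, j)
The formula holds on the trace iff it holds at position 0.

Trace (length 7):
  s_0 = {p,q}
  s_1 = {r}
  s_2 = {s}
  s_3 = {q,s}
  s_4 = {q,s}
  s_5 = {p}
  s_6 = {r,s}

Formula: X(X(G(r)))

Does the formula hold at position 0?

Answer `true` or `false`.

Answer: false

Derivation:
s_0={p,q}: X(X(G(r)))=False X(G(r))=False G(r)=False r=False
s_1={r}: X(X(G(r)))=False X(G(r))=False G(r)=False r=True
s_2={s}: X(X(G(r)))=False X(G(r))=False G(r)=False r=False
s_3={q,s}: X(X(G(r)))=False X(G(r))=False G(r)=False r=False
s_4={q,s}: X(X(G(r)))=True X(G(r))=False G(r)=False r=False
s_5={p}: X(X(G(r)))=False X(G(r))=True G(r)=False r=False
s_6={r,s}: X(X(G(r)))=False X(G(r))=False G(r)=True r=True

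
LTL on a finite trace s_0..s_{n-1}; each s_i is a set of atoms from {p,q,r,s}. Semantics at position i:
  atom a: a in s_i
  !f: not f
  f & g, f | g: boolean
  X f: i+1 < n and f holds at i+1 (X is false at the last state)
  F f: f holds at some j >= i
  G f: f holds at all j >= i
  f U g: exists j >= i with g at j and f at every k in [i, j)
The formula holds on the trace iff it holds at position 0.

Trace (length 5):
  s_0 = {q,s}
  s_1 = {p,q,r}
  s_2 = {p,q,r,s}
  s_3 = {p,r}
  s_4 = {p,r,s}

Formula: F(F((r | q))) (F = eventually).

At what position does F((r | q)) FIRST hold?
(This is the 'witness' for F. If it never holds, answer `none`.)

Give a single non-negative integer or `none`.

Answer: 0

Derivation:
s_0={q,s}: F((r | q))=True (r | q)=True r=False q=True
s_1={p,q,r}: F((r | q))=True (r | q)=True r=True q=True
s_2={p,q,r,s}: F((r | q))=True (r | q)=True r=True q=True
s_3={p,r}: F((r | q))=True (r | q)=True r=True q=False
s_4={p,r,s}: F((r | q))=True (r | q)=True r=True q=False
F(F((r | q))) holds; first witness at position 0.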